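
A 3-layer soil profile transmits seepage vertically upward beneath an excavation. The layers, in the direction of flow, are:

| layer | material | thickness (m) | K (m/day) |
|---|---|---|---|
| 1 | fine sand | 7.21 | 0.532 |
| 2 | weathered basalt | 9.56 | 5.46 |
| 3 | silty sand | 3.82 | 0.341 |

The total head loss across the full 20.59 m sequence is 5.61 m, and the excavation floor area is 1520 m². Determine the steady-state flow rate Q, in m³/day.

Flow is perpendicular to layering, so the layers act in series and the equivalent K is the thickness-weighted harmonic mean.
Total thickness L = 7.21 + 9.56 + 3.82 = 20.59 m.
Σ(b_i/K_i) = 7.21/0.532 + 9.56/5.46 + 3.82/0.341 = 26.51 d.
K_eq = L / Σ(b_i/K_i) = 20.59 / 26.51 = 0.7768 m/day.
Q = K_eq · A · (Δh/L) = 0.7768 × 1520 × (5.61/20.59) = 321.7 m³/day.

322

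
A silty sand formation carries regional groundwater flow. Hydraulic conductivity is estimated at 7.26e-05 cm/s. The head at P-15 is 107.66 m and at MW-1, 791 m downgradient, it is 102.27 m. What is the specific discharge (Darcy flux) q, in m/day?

Convert K: 7.26e-05 cm/s × 864 = 0.06273 m/day.
Hydraulic gradient i = (107.66 − 102.27) / 791 = 5.39 / 791 = 0.006814.
Specific discharge q = K · i = 0.06273 × 0.006814 = 0.0004274 m/day.

0.000427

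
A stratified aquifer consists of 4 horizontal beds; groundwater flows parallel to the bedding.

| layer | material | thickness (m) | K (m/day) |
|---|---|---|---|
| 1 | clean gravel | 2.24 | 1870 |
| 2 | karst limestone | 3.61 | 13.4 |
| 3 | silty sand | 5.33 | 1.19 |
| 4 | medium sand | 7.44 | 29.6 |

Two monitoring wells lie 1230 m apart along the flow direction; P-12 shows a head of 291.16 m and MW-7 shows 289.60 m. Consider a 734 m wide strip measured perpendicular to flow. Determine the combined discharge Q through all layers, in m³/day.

4160

Flow is parallel to layering, so each bed carries its own Darcy discharge and the transmissivities add.
Σ(K_i·b_i) = 1870×2.24 + 13.4×3.61 + 1.19×5.33 + 29.6×7.44 = 4464 m²/day.
Hydraulic gradient i = (291.16 − 289.60) / 1230 = 1.56 / 1230 = 0.001268.
Q = Σ(K_i·b_i) · W · i = 4464 × 734 × 0.001268 = 4155 m³/day.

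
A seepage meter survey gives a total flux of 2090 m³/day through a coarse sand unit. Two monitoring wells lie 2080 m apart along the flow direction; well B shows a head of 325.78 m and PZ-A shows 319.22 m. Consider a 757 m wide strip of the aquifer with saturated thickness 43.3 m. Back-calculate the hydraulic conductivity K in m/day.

Cross-sectional area A = 757 × 43.3 = 32778 m².
Hydraulic gradient i = (325.78 − 319.22) / 2080 = 6.56 / 2080 = 0.003154.
From Q = K·A·i, K = Q / (A·i) = 2090 / (32778 × 0.003154) = 20.22 m/day.

20.2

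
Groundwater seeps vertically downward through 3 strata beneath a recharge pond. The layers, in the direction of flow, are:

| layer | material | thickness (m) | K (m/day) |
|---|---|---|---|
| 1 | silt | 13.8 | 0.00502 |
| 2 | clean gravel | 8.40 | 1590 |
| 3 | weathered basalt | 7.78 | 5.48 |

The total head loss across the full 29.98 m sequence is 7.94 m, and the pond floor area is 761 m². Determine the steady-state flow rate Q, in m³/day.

2.20

Flow is perpendicular to layering, so the layers act in series and the equivalent K is the thickness-weighted harmonic mean.
Total thickness L = 13.8 + 8.40 + 7.78 = 29.98 m.
Σ(b_i/K_i) = 13.8/0.00502 + 8.40/1590 + 7.78/5.48 = 2750 d.
K_eq = L / Σ(b_i/K_i) = 29.98 / 2750 = 0.01090 m/day.
Q = K_eq · A · (Δh/L) = 0.01090 × 761 × (7.94/29.98) = 2.197 m³/day.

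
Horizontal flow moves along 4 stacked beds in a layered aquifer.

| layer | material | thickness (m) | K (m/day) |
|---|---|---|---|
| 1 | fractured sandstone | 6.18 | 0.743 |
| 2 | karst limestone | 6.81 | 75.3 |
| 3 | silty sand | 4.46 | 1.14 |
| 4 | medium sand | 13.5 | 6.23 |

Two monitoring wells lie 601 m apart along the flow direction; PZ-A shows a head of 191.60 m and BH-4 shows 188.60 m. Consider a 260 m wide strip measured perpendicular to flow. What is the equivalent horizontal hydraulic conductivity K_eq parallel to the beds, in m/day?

19.6

Flow is parallel to layering, so each bed carries its own Darcy discharge and the transmissivities add.
Σ(K_i·b_i) = 0.743×6.18 + 75.3×6.81 + 1.14×4.46 + 6.23×13.5 = 606.6 m²/day.
Total thickness b = 30.95 m, so K_eq = Σ(K_i·b_i)/b = 19.60 m/day.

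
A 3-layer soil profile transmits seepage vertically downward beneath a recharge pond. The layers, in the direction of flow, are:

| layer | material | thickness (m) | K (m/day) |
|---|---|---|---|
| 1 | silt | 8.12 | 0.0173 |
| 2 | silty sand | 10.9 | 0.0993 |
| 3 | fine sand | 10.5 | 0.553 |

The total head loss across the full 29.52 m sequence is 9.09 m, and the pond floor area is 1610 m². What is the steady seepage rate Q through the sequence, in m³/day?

24.5

Flow is perpendicular to layering, so the layers act in series and the equivalent K is the thickness-weighted harmonic mean.
Total thickness L = 8.12 + 10.9 + 10.5 = 29.52 m.
Σ(b_i/K_i) = 8.12/0.0173 + 10.9/0.0993 + 10.5/0.553 = 598.1 d.
K_eq = L / Σ(b_i/K_i) = 29.52 / 598.1 = 0.04935 m/day.
Q = K_eq · A · (Δh/L) = 0.04935 × 1610 × (9.09/29.52) = 24.47 m³/day.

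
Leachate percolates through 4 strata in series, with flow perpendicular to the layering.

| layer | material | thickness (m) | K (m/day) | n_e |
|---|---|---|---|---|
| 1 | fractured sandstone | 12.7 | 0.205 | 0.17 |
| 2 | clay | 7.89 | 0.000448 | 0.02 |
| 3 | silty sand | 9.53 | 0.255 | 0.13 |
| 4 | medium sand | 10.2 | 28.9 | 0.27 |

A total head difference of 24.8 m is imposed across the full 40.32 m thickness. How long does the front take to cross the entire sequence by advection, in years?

With flow normal to the layers, continuity requires the same specific discharge q through every layer.
Σ(b_i/K_i) = 12.7/0.205 + 7.89/0.000448 + 9.53/0.255 + 10.2/28.9 = 17711 d.
q = Δh / Σ(b_i/K_i) = 24.8 / 17711 = 0.001400 m/day.
In each layer the seepage velocity is v_i = q/n_i, so the layer transit time is t_i = b_i·n_i / q:
  layer 1 (fractured sandstone): t_1 = 12.7 × 0.17 / 0.001400 = 1542 d
  layer 2 (clay): t_2 = 7.89 × 0.02 / 0.001400 = 112.7 d
  layer 3 (silty sand): t_3 = 9.53 × 0.13 / 0.001400 = 884.8 d
  layer 4 (medium sand): t_4 = 10.2 × 0.27 / 0.001400 = 1967 d
Total t = Σ t_i = 4506 days = 12.34 years.

12.3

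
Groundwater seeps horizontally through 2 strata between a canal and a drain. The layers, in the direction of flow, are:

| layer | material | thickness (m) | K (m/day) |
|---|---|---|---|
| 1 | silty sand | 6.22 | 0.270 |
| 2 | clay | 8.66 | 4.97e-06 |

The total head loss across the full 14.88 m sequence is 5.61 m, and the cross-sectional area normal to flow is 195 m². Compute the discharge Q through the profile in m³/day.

0.000628

Flow is perpendicular to layering, so the layers act in series and the equivalent K is the thickness-weighted harmonic mean.
Total thickness L = 6.22 + 8.66 = 14.88 m.
Σ(b_i/K_i) = 6.22/0.270 + 8.66/4.97e-06 = 1.742e+06 d.
K_eq = L / Σ(b_i/K_i) = 14.88 / 1.742e+06 = 8.540e-06 m/day.
Q = K_eq · A · (Δh/L) = 8.540e-06 × 195 × (5.61/14.88) = 0.0006278 m³/day.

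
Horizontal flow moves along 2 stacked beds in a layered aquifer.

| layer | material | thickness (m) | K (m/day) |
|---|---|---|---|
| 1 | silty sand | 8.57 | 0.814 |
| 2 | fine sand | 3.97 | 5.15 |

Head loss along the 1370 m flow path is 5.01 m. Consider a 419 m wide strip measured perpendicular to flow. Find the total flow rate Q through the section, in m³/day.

42.0

Flow is parallel to layering, so each bed carries its own Darcy discharge and the transmissivities add.
Σ(K_i·b_i) = 0.814×8.57 + 5.15×3.97 = 27.42 m²/day.
Hydraulic gradient i = Δh / L = 5.01 / 1370 = 0.003657.
Q = Σ(K_i·b_i) · W · i = 27.42 × 419 × 0.003657 = 42.02 m³/day.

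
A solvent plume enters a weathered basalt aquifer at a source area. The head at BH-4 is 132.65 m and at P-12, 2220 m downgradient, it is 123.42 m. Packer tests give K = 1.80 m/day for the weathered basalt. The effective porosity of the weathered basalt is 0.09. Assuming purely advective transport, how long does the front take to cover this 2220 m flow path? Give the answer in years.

73.1

Hydraulic gradient i = (132.65 − 123.42) / 2220 = 9.23 / 2220 = 0.004158.
Darcy flux q = K · i = 1.800 × 0.004158 = 0.007484 m/day.
Seepage velocity v = q / n_e = 0.007484 / 0.09 = 0.08315 m/day.
Travel time t = L / v = 2220 / 0.08315 = 26698 days = 73.09 years.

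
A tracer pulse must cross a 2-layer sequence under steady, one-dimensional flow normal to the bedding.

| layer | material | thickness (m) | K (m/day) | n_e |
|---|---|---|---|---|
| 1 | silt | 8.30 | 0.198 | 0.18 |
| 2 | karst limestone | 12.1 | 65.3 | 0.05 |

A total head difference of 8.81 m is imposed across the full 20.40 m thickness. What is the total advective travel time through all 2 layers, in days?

10.0

With flow normal to the layers, continuity requires the same specific discharge q through every layer.
Σ(b_i/K_i) = 8.30/0.198 + 12.1/65.3 = 42.10 d.
q = Δh / Σ(b_i/K_i) = 8.81 / 42.10 = 0.2092 m/day.
In each layer the seepage velocity is v_i = q/n_i, so the layer transit time is t_i = b_i·n_i / q:
  layer 1 (silt): t_1 = 8.30 × 0.18 / 0.2092 = 7.140 d
  layer 2 (karst limestone): t_2 = 12.1 × 0.05 / 0.2092 = 2.891 d
Total t = Σ t_i = 10.03 days.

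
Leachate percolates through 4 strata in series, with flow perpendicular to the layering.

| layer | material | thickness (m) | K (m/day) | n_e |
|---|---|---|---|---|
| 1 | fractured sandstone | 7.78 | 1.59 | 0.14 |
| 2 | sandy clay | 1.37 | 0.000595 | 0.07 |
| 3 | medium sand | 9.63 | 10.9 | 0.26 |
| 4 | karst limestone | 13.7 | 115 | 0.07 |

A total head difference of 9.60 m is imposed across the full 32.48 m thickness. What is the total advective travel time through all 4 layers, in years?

With flow normal to the layers, continuity requires the same specific discharge q through every layer.
Σ(b_i/K_i) = 7.78/1.59 + 1.37/0.000595 + 9.63/10.9 + 13.7/115 = 2308 d.
q = Δh / Σ(b_i/K_i) = 9.60 / 2308 = 0.004159 m/day.
In each layer the seepage velocity is v_i = q/n_i, so the layer transit time is t_i = b_i·n_i / q:
  layer 1 (fractured sandstone): t_1 = 7.78 × 0.14 / 0.004159 = 261.9 d
  layer 2 (sandy clay): t_2 = 1.37 × 0.07 / 0.004159 = 23.06 d
  layer 3 (medium sand): t_3 = 9.63 × 0.26 / 0.004159 = 602.1 d
  layer 4 (karst limestone): t_4 = 13.7 × 0.07 / 0.004159 = 230.6 d
Total t = Σ t_i = 1118 days = 3.060 years.

3.06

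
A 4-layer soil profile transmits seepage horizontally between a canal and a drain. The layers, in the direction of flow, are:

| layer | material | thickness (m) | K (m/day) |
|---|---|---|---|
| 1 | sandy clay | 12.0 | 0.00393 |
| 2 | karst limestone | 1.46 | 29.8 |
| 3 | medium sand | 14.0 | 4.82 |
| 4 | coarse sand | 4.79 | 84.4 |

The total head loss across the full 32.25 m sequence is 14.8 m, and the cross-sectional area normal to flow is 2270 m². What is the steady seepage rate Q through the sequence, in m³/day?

11.0

Flow is perpendicular to layering, so the layers act in series and the equivalent K is the thickness-weighted harmonic mean.
Total thickness L = 12.0 + 1.46 + 14.0 + 4.79 = 32.25 m.
Σ(b_i/K_i) = 12.0/0.00393 + 1.46/29.8 + 14.0/4.82 + 4.79/84.4 = 3056 d.
K_eq = L / Σ(b_i/K_i) = 32.25 / 3056 = 0.01055 m/day.
Q = K_eq · A · (Δh/L) = 0.01055 × 2270 × (14.8/32.25) = 10.99 m³/day.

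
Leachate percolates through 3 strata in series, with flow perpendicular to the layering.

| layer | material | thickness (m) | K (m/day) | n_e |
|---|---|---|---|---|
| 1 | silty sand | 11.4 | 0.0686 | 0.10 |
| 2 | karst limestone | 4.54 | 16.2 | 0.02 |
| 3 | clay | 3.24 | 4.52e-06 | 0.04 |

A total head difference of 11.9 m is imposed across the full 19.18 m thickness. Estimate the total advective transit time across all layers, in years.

With flow normal to the layers, continuity requires the same specific discharge q through every layer.
Σ(b_i/K_i) = 11.4/0.0686 + 4.54/16.2 + 3.24/4.52e-06 = 7.170e+05 d.
q = Δh / Σ(b_i/K_i) = 11.9 / 7.170e+05 = 1.660e-05 m/day.
In each layer the seepage velocity is v_i = q/n_i, so the layer transit time is t_i = b_i·n_i / q:
  layer 1 (silty sand): t_1 = 11.4 × 0.10 / 1.660e-05 = 68686 d
  layer 2 (karst limestone): t_2 = 4.54 × 0.02 / 1.660e-05 = 5471 d
  layer 3 (clay): t_3 = 3.24 × 0.04 / 1.660e-05 = 7808 d
Total t = Σ t_i = 81965 days = 224.4 years.

224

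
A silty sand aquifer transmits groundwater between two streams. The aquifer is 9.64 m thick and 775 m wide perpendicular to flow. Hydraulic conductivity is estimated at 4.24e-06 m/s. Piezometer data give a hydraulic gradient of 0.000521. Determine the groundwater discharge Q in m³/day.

Convert K: 4.24e-06 m/s × 86400 = 0.3663 m/day.
Cross-sectional area A = 775 × 9.64 = 7471 m².
Hydraulic gradient i = 0.000521.
Darcy's law: Q = K · A · i = 0.3663 × 7471 × 0.0005210 = 1.426 m³/day.

1.43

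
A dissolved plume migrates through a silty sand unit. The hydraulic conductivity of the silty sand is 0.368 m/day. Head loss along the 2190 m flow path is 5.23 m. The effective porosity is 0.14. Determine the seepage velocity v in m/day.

Hydraulic gradient i = Δh / L = 5.23 / 2190 = 0.002388.
Darcy flux q = K · i = 0.3680 × 0.002388 = 0.0008788 m/day.
Seepage velocity v = q / n_e = 0.0008788 / 0.14 = 0.006277 m/day.

0.00628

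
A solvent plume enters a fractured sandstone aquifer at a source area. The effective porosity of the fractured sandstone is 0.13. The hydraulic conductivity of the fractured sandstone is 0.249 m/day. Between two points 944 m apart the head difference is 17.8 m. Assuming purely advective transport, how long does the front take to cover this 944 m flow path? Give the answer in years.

71.6

Hydraulic gradient i = Δh / L = 17.8 / 944 = 0.01886.
Darcy flux q = K · i = 0.2490 × 0.01886 = 0.004695 m/day.
Seepage velocity v = q / n_e = 0.004695 / 0.13 = 0.03612 m/day.
Travel time t = L / v = 944 / 0.03612 = 26138 days = 71.56 years.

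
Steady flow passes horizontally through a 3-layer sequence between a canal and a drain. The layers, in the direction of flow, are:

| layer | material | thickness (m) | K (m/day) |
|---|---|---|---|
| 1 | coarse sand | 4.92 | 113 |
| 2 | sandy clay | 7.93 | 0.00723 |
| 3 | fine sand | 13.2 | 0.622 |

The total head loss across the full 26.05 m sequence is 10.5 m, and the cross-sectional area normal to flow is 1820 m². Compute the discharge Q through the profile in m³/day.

17.1

Flow is perpendicular to layering, so the layers act in series and the equivalent K is the thickness-weighted harmonic mean.
Total thickness L = 4.92 + 7.93 + 13.2 = 26.05 m.
Σ(b_i/K_i) = 4.92/113 + 7.93/0.00723 + 13.2/0.622 = 1118 d.
K_eq = L / Σ(b_i/K_i) = 26.05 / 1118 = 0.02330 m/day.
Q = K_eq · A · (Δh/L) = 0.02330 × 1820 × (10.5/26.05) = 17.09 m³/day.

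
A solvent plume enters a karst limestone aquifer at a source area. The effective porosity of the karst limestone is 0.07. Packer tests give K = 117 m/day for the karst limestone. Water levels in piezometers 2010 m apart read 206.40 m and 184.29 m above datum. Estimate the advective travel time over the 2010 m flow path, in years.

0.299

Hydraulic gradient i = (206.40 − 184.29) / 2010 = 22.11 / 2010 = 0.01100.
Darcy flux q = K · i = 117.0 × 0.01100 = 1.287 m/day.
Seepage velocity v = q / n_e = 1.287 / 0.07 = 18.39 m/day.
Travel time t = L / v = 2010 / 18.39 = 109.3 days = 0.2993 years.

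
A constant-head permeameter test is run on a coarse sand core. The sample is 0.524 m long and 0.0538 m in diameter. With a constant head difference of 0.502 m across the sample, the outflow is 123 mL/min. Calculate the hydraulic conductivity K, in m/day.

81.3

Cross-sectional area A = π·(d/2)² = π × (0.0538/2)² = 0.002273 m².
Convert discharge: 123 mL/min = 2.050e-06 m³/s.
Darcy's law rearranged: K = Q·L / (A·Δh) = 2.050e-06 × 0.524 / (0.002273 × 0.502) = 0.0009413 m/s = 81.33 m/day.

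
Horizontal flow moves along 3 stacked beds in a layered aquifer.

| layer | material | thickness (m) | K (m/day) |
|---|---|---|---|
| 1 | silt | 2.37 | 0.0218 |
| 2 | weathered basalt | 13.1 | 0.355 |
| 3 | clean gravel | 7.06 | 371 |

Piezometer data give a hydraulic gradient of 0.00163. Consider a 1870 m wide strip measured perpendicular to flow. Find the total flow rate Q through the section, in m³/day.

8000

Flow is parallel to layering, so each bed carries its own Darcy discharge and the transmissivities add.
Σ(K_i·b_i) = 0.0218×2.37 + 0.355×13.1 + 371×7.06 = 2624 m²/day.
Hydraulic gradient i = 0.00163.
Q = Σ(K_i·b_i) · W · i = 2624 × 1870 × 0.001630 = 7998 m³/day.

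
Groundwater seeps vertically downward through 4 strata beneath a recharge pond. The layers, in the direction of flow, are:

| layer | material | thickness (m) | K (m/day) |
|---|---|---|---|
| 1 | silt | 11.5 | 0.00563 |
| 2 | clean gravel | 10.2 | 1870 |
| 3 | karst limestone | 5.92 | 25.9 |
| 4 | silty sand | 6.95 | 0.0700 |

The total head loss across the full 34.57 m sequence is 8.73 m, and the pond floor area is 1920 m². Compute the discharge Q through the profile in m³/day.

7.82

Flow is perpendicular to layering, so the layers act in series and the equivalent K is the thickness-weighted harmonic mean.
Total thickness L = 11.5 + 10.2 + 5.92 + 6.95 = 34.57 m.
Σ(b_i/K_i) = 11.5/0.00563 + 10.2/1870 + 5.92/25.9 + 6.95/0.0700 = 2142 d.
K_eq = L / Σ(b_i/K_i) = 34.57 / 2142 = 0.01614 m/day.
Q = K_eq · A · (Δh/L) = 0.01614 × 1920 × (8.73/34.57) = 7.825 m³/day.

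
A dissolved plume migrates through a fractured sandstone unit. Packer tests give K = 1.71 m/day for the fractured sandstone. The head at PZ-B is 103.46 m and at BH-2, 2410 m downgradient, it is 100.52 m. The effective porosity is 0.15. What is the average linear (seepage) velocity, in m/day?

0.0139

Hydraulic gradient i = (103.46 − 100.52) / 2410 = 2.94 / 2410 = 0.001220.
Darcy flux q = K · i = 1.710 × 0.001220 = 0.002086 m/day.
Seepage velocity v = q / n_e = 0.002086 / 0.15 = 0.01391 m/day.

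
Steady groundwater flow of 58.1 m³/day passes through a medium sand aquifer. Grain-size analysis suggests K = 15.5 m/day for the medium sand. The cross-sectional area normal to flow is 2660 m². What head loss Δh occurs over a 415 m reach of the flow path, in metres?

From Q = K·A·i, i = Q / (K·A) = 58.1 / (15.50 × 2660) = 0.001409.
Head loss Δh = i · L = 0.001409 × 415 = 0.5848 m.

0.585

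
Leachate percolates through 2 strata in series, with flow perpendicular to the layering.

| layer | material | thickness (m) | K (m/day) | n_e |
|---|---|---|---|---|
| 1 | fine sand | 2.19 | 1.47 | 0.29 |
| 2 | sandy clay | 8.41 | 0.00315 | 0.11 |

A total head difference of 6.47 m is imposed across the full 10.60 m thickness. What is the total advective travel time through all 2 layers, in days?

644

With flow normal to the layers, continuity requires the same specific discharge q through every layer.
Σ(b_i/K_i) = 2.19/1.47 + 8.41/0.00315 = 2671 d.
q = Δh / Σ(b_i/K_i) = 6.47 / 2671 = 0.002422 m/day.
In each layer the seepage velocity is v_i = q/n_i, so the layer transit time is t_i = b_i·n_i / q:
  layer 1 (fine sand): t_1 = 2.19 × 0.29 / 0.002422 = 262.2 d
  layer 2 (sandy clay): t_2 = 8.41 × 0.11 / 0.002422 = 382.0 d
Total t = Σ t_i = 644.2 days.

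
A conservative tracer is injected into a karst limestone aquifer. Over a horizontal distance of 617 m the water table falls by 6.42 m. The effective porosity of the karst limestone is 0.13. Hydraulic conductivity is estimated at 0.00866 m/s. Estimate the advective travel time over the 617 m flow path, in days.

Convert K: 0.00866 m/s × 86400 = 748.2 m/day.
Hydraulic gradient i = Δh / L = 6.42 / 617 = 0.01041.
Darcy flux q = K · i = 748.2 × 0.01041 = 7.785 m/day.
Seepage velocity v = q / n_e = 7.785 / 0.13 = 59.89 m/day.
Travel time t = L / v = 617 / 59.89 = 10.30 days.

10.3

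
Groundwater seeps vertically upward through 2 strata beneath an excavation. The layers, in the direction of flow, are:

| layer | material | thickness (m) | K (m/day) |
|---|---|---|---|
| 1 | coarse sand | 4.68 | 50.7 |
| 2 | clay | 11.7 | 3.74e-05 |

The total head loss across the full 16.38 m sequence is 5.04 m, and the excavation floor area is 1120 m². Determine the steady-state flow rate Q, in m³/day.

Flow is perpendicular to layering, so the layers act in series and the equivalent K is the thickness-weighted harmonic mean.
Total thickness L = 4.68 + 11.7 = 16.38 m.
Σ(b_i/K_i) = 4.68/50.7 + 11.7/3.74e-05 = 3.128e+05 d.
K_eq = L / Σ(b_i/K_i) = 16.38 / 3.128e+05 = 5.236e-05 m/day.
Q = K_eq · A · (Δh/L) = 5.236e-05 × 1120 × (5.04/16.38) = 0.01804 m³/day.

0.0180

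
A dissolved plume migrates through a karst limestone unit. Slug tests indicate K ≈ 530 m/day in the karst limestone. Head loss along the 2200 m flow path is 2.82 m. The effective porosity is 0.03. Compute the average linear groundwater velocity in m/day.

22.6

Hydraulic gradient i = Δh / L = 2.82 / 2200 = 0.001282.
Darcy flux q = K · i = 530.0 × 0.001282 = 0.6794 m/day.
Seepage velocity v = q / n_e = 0.6794 / 0.03 = 22.65 m/day.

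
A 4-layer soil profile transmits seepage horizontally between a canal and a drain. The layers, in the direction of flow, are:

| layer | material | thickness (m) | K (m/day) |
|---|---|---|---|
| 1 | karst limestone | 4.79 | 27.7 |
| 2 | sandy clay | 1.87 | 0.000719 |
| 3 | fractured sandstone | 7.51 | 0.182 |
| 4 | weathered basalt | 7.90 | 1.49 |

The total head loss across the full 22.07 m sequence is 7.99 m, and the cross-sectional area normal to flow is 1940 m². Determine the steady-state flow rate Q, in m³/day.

Flow is perpendicular to layering, so the layers act in series and the equivalent K is the thickness-weighted harmonic mean.
Total thickness L = 4.79 + 1.87 + 7.51 + 7.90 = 22.07 m.
Σ(b_i/K_i) = 4.79/27.7 + 1.87/0.000719 + 7.51/0.182 + 7.90/1.49 = 2648 d.
K_eq = L / Σ(b_i/K_i) = 22.07 / 2648 = 0.008336 m/day.
Q = K_eq · A · (Δh/L) = 0.008336 × 1940 × (7.99/22.07) = 5.855 m³/day.

5.85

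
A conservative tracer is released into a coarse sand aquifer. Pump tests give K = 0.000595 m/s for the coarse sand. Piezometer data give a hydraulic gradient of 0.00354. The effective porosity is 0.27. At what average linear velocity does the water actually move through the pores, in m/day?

0.674

Convert K: 0.000595 m/s × 86400 = 51.41 m/day.
Hydraulic gradient i = 0.00354.
Darcy flux q = K · i = 51.41 × 0.003540 = 0.1820 m/day.
Seepage velocity v = q / n_e = 0.1820 / 0.27 = 0.6740 m/day.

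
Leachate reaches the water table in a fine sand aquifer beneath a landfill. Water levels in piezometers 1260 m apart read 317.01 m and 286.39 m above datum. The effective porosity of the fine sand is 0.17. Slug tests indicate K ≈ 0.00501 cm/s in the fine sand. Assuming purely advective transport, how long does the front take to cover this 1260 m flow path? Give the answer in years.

Convert K: 0.00501 cm/s × 864 = 4.329 m/day.
Hydraulic gradient i = (317.01 − 286.39) / 1260 = 30.62 / 1260 = 0.02430.
Darcy flux q = K · i = 4.329 × 0.02430 = 0.1052 m/day.
Seepage velocity v = q / n_e = 0.1052 / 0.17 = 0.6188 m/day.
Travel time t = L / v = 1260 / 0.6188 = 2036 days = 5.575 years.

5.57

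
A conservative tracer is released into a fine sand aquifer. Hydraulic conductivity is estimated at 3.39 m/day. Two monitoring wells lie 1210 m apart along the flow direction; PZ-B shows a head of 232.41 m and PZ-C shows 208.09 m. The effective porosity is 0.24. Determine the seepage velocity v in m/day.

Hydraulic gradient i = (232.41 − 208.09) / 1210 = 24.32 / 1210 = 0.02010.
Darcy flux q = K · i = 3.390 × 0.02010 = 0.06814 m/day.
Seepage velocity v = q / n_e = 0.06814 / 0.24 = 0.2839 m/day.

0.284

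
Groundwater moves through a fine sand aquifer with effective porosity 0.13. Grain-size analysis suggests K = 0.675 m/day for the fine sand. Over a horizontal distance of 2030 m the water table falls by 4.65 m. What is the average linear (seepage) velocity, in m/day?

0.0119

Hydraulic gradient i = Δh / L = 4.65 / 2030 = 0.002291.
Darcy flux q = K · i = 0.6750 × 0.002291 = 0.001546 m/day.
Seepage velocity v = q / n_e = 0.001546 / 0.13 = 0.01189 m/day.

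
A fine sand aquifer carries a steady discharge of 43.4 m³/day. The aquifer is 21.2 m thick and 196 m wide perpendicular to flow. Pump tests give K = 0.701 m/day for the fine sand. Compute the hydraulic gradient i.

0.0149

Cross-sectional area A = 196 × 21.2 = 4155 m².
From Q = K·A·i, i = Q / (K·A) = 43.4 / (0.7010 × 4155) = 0.01490.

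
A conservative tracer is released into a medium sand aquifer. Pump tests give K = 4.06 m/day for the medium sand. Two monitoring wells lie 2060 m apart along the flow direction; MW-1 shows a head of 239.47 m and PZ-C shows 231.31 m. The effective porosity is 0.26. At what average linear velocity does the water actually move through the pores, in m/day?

Hydraulic gradient i = (239.47 − 231.31) / 2060 = 8.16 / 2060 = 0.003961.
Darcy flux q = K · i = 4.060 × 0.003961 = 0.01608 m/day.
Seepage velocity v = q / n_e = 0.01608 / 0.26 = 0.06186 m/day.

0.0619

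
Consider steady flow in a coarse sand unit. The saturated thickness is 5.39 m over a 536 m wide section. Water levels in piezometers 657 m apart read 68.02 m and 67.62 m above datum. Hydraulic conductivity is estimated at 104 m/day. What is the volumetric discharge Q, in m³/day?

183

Cross-sectional area A = 536 × 5.39 = 2889 m².
Hydraulic gradient i = (68.02 − 67.62) / 657 = 0.4 / 657 = 0.0006088.
Darcy's law: Q = K · A · i = 104.0 × 2889 × 0.0006088 = 182.9 m³/day.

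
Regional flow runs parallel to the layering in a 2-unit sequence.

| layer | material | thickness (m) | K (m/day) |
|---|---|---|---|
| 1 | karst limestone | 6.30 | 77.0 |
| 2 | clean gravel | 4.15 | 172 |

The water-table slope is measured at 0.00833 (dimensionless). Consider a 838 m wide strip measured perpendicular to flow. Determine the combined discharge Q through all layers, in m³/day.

Flow is parallel to layering, so each bed carries its own Darcy discharge and the transmissivities add.
Σ(K_i·b_i) = 77.0×6.30 + 172×4.15 = 1199 m²/day.
Hydraulic gradient i = 0.00833.
Q = Σ(K_i·b_i) · W · i = 1199 × 838 × 0.008330 = 8369 m³/day.

8370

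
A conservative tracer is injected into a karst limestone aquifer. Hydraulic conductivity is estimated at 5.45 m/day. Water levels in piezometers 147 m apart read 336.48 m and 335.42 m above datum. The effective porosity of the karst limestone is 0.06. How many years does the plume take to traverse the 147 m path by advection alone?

Hydraulic gradient i = (336.48 − 335.42) / 147 = 1.06 / 147 = 0.007211.
Darcy flux q = K · i = 5.450 × 0.007211 = 0.03930 m/day.
Seepage velocity v = q / n_e = 0.03930 / 0.06 = 0.6550 m/day.
Travel time t = L / v = 147 / 0.6550 = 224.4 days = 0.6145 years.

0.614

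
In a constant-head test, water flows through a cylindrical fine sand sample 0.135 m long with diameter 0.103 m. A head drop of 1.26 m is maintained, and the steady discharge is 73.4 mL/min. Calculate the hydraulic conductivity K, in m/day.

Cross-sectional area A = π·(d/2)² = π × (0.103/2)² = 0.008332 m².
Convert discharge: 73.4 mL/min = 1.223e-06 m³/s.
Darcy's law rearranged: K = Q·L / (A·Δh) = 1.223e-06 × 0.135 / (0.008332 × 1.26) = 1.573e-05 m/s = 1.359 m/day.

1.36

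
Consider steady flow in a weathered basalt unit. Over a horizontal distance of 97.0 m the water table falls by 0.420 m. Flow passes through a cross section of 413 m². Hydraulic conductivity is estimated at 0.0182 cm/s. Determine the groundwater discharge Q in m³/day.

28.1

Convert K: 0.0182 cm/s × 864 = 15.72 m/day.
Hydraulic gradient i = Δh / L = 0.420 / 97.0 = 0.004330.
Darcy's law: Q = K · A · i = 15.72 × 413.0 × 0.004330 = 28.12 m³/day.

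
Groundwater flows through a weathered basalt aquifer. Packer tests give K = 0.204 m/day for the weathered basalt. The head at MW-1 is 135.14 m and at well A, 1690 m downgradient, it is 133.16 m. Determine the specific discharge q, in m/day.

Hydraulic gradient i = (135.14 − 133.16) / 1690 = 1.98 / 1690 = 0.001172.
Specific discharge q = K · i = 0.2040 × 0.001172 = 0.0002390 m/day.

0.000239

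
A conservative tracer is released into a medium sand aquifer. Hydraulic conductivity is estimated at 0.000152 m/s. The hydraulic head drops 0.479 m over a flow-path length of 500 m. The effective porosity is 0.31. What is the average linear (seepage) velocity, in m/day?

Convert K: 0.000152 m/s × 86400 = 13.13 m/day.
Hydraulic gradient i = Δh / L = 0.479 / 500 = 0.0009580.
Darcy flux q = K · i = 13.13 × 0.0009580 = 0.01258 m/day.
Seepage velocity v = q / n_e = 0.01258 / 0.31 = 0.04058 m/day.

0.0406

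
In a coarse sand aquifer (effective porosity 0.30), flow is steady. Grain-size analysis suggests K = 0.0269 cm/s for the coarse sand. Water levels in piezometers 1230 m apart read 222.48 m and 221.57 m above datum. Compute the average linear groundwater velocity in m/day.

Convert K: 0.0269 cm/s × 864 = 23.24 m/day.
Hydraulic gradient i = (222.48 − 221.57) / 1230 = 0.91 / 1230 = 0.0007398.
Darcy flux q = K · i = 23.24 × 0.0007398 = 0.01720 m/day.
Seepage velocity v = q / n_e = 0.01720 / 0.30 = 0.05732 m/day.

0.0573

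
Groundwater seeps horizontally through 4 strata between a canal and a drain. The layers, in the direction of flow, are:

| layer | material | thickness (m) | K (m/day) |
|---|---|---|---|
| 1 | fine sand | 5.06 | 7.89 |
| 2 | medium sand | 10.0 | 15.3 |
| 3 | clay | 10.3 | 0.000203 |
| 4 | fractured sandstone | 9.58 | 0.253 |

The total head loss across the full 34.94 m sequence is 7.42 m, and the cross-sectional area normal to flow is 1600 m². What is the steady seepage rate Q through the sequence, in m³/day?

0.234

Flow is perpendicular to layering, so the layers act in series and the equivalent K is the thickness-weighted harmonic mean.
Total thickness L = 5.06 + 10.0 + 10.3 + 9.58 = 34.94 m.
Σ(b_i/K_i) = 5.06/7.89 + 10.0/15.3 + 10.3/0.000203 + 9.58/0.253 = 50778 d.
K_eq = L / Σ(b_i/K_i) = 34.94 / 50778 = 0.0006881 m/day.
Q = K_eq · A · (Δh/L) = 0.0006881 × 1600 × (7.42/34.94) = 0.2338 m³/day.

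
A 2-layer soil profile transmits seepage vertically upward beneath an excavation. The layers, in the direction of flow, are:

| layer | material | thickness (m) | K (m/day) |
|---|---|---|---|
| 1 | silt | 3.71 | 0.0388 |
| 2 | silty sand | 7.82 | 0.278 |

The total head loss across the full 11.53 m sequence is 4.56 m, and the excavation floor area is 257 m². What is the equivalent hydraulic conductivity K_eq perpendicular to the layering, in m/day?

Flow is perpendicular to layering, so the layers act in series and the equivalent K is the thickness-weighted harmonic mean.
Total thickness L = 3.71 + 7.82 = 11.53 m.
Σ(b_i/K_i) = 3.71/0.0388 + 7.82/0.278 = 123.7 d.
K_eq = L / Σ(b_i/K_i) = 11.53 / 123.7 = 0.09317 m/day.

0.0932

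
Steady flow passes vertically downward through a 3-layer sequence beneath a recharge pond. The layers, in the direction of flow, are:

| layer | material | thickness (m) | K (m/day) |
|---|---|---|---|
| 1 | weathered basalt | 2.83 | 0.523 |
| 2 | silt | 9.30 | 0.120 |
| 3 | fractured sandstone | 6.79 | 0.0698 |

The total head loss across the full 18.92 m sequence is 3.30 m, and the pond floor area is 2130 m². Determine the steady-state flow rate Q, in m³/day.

Flow is perpendicular to layering, so the layers act in series and the equivalent K is the thickness-weighted harmonic mean.
Total thickness L = 2.83 + 9.30 + 6.79 = 18.92 m.
Σ(b_i/K_i) = 2.83/0.523 + 9.30/0.120 + 6.79/0.0698 = 180.2 d.
K_eq = L / Σ(b_i/K_i) = 18.92 / 180.2 = 0.1050 m/day.
Q = K_eq · A · (Δh/L) = 0.1050 × 2130 × (3.30/18.92) = 39.01 m³/day.

39.0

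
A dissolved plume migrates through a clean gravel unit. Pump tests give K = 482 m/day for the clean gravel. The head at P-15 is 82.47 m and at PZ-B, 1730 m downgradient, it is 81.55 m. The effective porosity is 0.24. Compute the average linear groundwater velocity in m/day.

Hydraulic gradient i = (82.47 − 81.55) / 1730 = 0.92 / 1730 = 0.0005318.
Darcy flux q = K · i = 482.0 × 0.0005318 = 0.2563 m/day.
Seepage velocity v = q / n_e = 0.2563 / 0.24 = 1.068 m/day.

1.07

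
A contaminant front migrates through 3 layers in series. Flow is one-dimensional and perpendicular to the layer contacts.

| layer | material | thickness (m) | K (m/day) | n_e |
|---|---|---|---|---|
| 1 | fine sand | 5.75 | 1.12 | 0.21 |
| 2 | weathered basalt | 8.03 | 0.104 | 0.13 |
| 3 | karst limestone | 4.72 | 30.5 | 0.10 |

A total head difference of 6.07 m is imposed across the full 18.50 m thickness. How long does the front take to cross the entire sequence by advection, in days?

37.0

With flow normal to the layers, continuity requires the same specific discharge q through every layer.
Σ(b_i/K_i) = 5.75/1.12 + 8.03/0.104 + 4.72/30.5 = 82.50 d.
q = Δh / Σ(b_i/K_i) = 6.07 / 82.50 = 0.07358 m/day.
In each layer the seepage velocity is v_i = q/n_i, so the layer transit time is t_i = b_i·n_i / q:
  layer 1 (fine sand): t_1 = 5.75 × 0.21 / 0.07358 = 16.41 d
  layer 2 (weathered basalt): t_2 = 8.03 × 0.13 / 0.07358 = 14.19 d
  layer 3 (karst limestone): t_3 = 4.72 × 0.10 / 0.07358 = 6.415 d
Total t = Σ t_i = 37.02 days.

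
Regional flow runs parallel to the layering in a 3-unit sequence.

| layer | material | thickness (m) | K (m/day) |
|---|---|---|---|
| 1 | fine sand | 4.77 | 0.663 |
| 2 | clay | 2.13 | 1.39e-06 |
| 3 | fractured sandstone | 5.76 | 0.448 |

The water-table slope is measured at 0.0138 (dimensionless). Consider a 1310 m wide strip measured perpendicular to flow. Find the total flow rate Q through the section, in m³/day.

Flow is parallel to layering, so each bed carries its own Darcy discharge and the transmissivities add.
Σ(K_i·b_i) = 0.663×4.77 + 1.39e-06×2.13 + 0.448×5.76 = 5.743 m²/day.
Hydraulic gradient i = 0.0138.
Q = Σ(K_i·b_i) · W · i = 5.743 × 1310 × 0.01380 = 103.8 m³/day.

104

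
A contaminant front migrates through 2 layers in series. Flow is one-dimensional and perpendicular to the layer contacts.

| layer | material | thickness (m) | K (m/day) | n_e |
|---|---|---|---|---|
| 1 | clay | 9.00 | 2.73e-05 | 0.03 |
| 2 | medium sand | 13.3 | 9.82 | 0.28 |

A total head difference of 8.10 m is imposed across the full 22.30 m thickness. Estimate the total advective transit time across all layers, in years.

445

With flow normal to the layers, continuity requires the same specific discharge q through every layer.
Σ(b_i/K_i) = 9.00/2.73e-05 + 13.3/9.82 = 3.297e+05 d.
q = Δh / Σ(b_i/K_i) = 8.10 / 3.297e+05 = 2.457e-05 m/day.
In each layer the seepage velocity is v_i = q/n_i, so the layer transit time is t_i = b_i·n_i / q:
  layer 1 (clay): t_1 = 9.00 × 0.03 / 2.457e-05 = 10989 d
  layer 2 (medium sand): t_2 = 13.3 × 0.28 / 2.457e-05 = 1.516e+05 d
Total t = Σ t_i = 1.626e+05 days = 445.1 years.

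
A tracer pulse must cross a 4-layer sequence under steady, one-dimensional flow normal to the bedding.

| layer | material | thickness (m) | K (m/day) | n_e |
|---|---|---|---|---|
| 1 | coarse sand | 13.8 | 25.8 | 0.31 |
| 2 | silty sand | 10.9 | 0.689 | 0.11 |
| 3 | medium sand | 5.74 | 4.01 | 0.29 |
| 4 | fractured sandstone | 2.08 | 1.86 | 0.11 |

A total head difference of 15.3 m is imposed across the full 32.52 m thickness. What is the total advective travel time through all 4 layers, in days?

9.11

With flow normal to the layers, continuity requires the same specific discharge q through every layer.
Σ(b_i/K_i) = 13.8/25.8 + 10.9/0.689 + 5.74/4.01 + 2.08/1.86 = 18.90 d.
q = Δh / Σ(b_i/K_i) = 15.3 / 18.90 = 0.8093 m/day.
In each layer the seepage velocity is v_i = q/n_i, so the layer transit time is t_i = b_i·n_i / q:
  layer 1 (coarse sand): t_1 = 13.8 × 0.31 / 0.8093 = 5.286 d
  layer 2 (silty sand): t_2 = 10.9 × 0.11 / 0.8093 = 1.481 d
  layer 3 (medium sand): t_3 = 5.74 × 0.29 / 0.8093 = 2.057 d
  layer 4 (fractured sandstone): t_4 = 2.08 × 0.11 / 0.8093 = 0.2827 d
Total t = Σ t_i = 9.107 days.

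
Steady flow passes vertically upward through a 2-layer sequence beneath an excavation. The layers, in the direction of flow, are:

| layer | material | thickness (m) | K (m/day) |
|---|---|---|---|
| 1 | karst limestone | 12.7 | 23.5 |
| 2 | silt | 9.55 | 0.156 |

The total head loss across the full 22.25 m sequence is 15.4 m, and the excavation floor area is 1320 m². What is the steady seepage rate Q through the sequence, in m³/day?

Flow is perpendicular to layering, so the layers act in series and the equivalent K is the thickness-weighted harmonic mean.
Total thickness L = 12.7 + 9.55 = 22.25 m.
Σ(b_i/K_i) = 12.7/23.5 + 9.55/0.156 = 61.76 d.
K_eq = L / Σ(b_i/K_i) = 22.25 / 61.76 = 0.3603 m/day.
Q = K_eq · A · (Δh/L) = 0.3603 × 1320 × (15.4/22.25) = 329.2 m³/day.

329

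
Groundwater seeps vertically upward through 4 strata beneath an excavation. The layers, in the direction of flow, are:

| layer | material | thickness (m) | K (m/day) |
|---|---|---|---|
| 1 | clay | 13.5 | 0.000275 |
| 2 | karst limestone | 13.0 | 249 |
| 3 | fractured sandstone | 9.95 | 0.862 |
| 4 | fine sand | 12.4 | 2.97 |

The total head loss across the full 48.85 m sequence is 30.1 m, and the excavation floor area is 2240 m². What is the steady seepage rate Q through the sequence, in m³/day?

Flow is perpendicular to layering, so the layers act in series and the equivalent K is the thickness-weighted harmonic mean.
Total thickness L = 13.5 + 13.0 + 9.95 + 12.4 = 48.85 m.
Σ(b_i/K_i) = 13.5/0.000275 + 13.0/249 + 9.95/0.862 + 12.4/2.97 = 49107 d.
K_eq = L / Σ(b_i/K_i) = 48.85 / 49107 = 0.0009948 m/day.
Q = K_eq · A · (Δh/L) = 0.0009948 × 2240 × (30.1/48.85) = 1.373 m³/day.

1.37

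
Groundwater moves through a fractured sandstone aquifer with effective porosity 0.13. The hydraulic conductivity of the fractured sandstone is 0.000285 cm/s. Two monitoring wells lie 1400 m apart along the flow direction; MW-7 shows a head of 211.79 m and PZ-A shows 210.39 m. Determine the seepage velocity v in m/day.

Convert K: 0.000285 cm/s × 864 = 0.2462 m/day.
Hydraulic gradient i = (211.79 − 210.39) / 1400 = 1.4 / 1400 = 0.001000.
Darcy flux q = K · i = 0.2462 × 0.001000 = 0.0002462 m/day.
Seepage velocity v = q / n_e = 0.0002462 / 0.13 = 0.001894 m/day.

0.00189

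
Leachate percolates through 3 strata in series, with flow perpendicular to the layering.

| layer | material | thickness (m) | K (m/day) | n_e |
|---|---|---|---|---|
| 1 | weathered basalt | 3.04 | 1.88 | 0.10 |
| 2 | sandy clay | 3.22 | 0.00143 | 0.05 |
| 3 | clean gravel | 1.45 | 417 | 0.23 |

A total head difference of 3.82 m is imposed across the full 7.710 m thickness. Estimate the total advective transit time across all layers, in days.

471

With flow normal to the layers, continuity requires the same specific discharge q through every layer.
Σ(b_i/K_i) = 3.04/1.88 + 3.22/0.00143 + 1.45/417 = 2253 d.
q = Δh / Σ(b_i/K_i) = 3.82 / 2253 = 0.001695 m/day.
In each layer the seepage velocity is v_i = q/n_i, so the layer transit time is t_i = b_i·n_i / q:
  layer 1 (weathered basalt): t_1 = 3.04 × 0.10 / 0.001695 = 179.3 d
  layer 2 (sandy clay): t_2 = 3.22 × 0.05 / 0.001695 = 94.97 d
  layer 3 (clean gravel): t_3 = 1.45 × 0.23 / 0.001695 = 196.7 d
Total t = Σ t_i = 471.0 days.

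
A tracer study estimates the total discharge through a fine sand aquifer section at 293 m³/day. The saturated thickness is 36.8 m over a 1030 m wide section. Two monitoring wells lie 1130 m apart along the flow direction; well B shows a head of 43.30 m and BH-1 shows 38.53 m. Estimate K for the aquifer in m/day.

Cross-sectional area A = 1030 × 36.8 = 37904 m².
Hydraulic gradient i = (43.30 − 38.53) / 1130 = 4.77 / 1130 = 0.004221.
From Q = K·A·i, K = Q / (A·i) = 293 / (37904 × 0.004221) = 1.831 m/day.

1.83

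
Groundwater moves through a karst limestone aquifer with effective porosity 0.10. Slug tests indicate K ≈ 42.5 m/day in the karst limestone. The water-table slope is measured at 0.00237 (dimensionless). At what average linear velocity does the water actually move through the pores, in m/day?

1.01

Hydraulic gradient i = 0.00237.
Darcy flux q = K · i = 42.50 × 0.002370 = 0.1007 m/day.
Seepage velocity v = q / n_e = 0.1007 / 0.10 = 1.007 m/day.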